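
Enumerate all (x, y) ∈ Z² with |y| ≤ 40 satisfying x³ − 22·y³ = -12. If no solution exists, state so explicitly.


The equation is x³ - 22y³ = -12. For fixed y, x³ = 22·y³ − 12, so a solution requires the RHS to be a perfect cube.
Strategy: iterate y from -40 to 40, compute RHS = 22·y³ − 12, and check whether it is a (positive or negative) perfect cube.
Check small values of y:
  y = 0: RHS = -12 is not a perfect cube.
  y = 1: RHS = 10 is not a perfect cube.
  y = -1: RHS = -34 is not a perfect cube.
  y = 2: RHS = 164 is not a perfect cube.
  y = -2: RHS = -188 is not a perfect cube.
  y = 3: RHS = 582 is not a perfect cube.
  y = -3: RHS = -606 is not a perfect cube.
Continuing the search up to |y| = 40 finds no solutions either.
No (x, y) in the scanned range satisfies the equation.

No integer solutions with |y| ≤ 40.


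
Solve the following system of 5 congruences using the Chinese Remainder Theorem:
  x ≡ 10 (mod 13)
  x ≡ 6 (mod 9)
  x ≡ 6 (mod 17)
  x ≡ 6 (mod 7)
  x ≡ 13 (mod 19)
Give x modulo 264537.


Product of moduli M = 13 · 9 · 17 · 7 · 19 = 264537.
Merge one congruence at a time:
  Start: x ≡ 10 (mod 13).
  Combine with x ≡ 6 (mod 9); new modulus lcm = 117.
    Write x = 10 + 13·t and substitute into x ≡ 6 (mod 9): 13·t ≡ 6 − 10 = -4 (mod 9).
    Reduce coefficients mod 9: 4·t ≡ 5 (mod 9).
    The inverse of 4 mod 9 is 7 (since 4·7 = 28 = 3·9 + 1), so t ≡ 7·5 = 35 ≡ 8 (mod 9).
    Then x = 10 + 13·8 = 114, valid modulo lcm(13, 9) = 117: x ≡ 114 (mod 117).
  Combine with x ≡ 6 (mod 17); new modulus lcm = 1989.
    Write x = 114 + 117·t and substitute into x ≡ 6 (mod 17): 117·t ≡ 6 − 114 = -108 (mod 17).
    Reduce coefficients mod 17: 15·t ≡ 11 (mod 17).
    The inverse of 15 mod 17 is 8 (since 15·8 = 120 = 7·17 + 1), so t ≡ 8·11 = 88 ≡ 3 (mod 17).
    Then x = 114 + 117·3 = 465, valid modulo lcm(117, 17) = 1989: x ≡ 465 (mod 1989).
  Combine with x ≡ 6 (mod 7); new modulus lcm = 13923.
    Write x = 465 + 1989·t and substitute into x ≡ 6 (mod 7): 1989·t ≡ 6 − 465 = -459 (mod 7).
    Reduce coefficients mod 7: 1·t ≡ 3 (mod 7).
    So t ≡ 3 (mod 7).
    Then x = 465 + 1989·3 = 6432, valid modulo lcm(1989, 7) = 13923: x ≡ 6432 (mod 13923).
  Combine with x ≡ 13 (mod 19); new modulus lcm = 264537.
    Write x = 6432 + 13923·t and substitute into x ≡ 13 (mod 19): 13923·t ≡ 13 − 6432 = -6419 (mod 19).
    Reduce coefficients mod 19: 15·t ≡ 3 (mod 19).
    The inverse of 15 mod 19 is 14 (since 15·14 = 210 = 11·19 + 1), so t ≡ 14·3 = 42 ≡ 4 (mod 19).
    Then x = 6432 + 13923·4 = 62124, valid modulo lcm(13923, 19) = 264537: x ≡ 62124 (mod 264537).
Verify against each original: 62124 mod 13 = 10, 62124 mod 9 = 6, 62124 mod 17 = 6, 62124 mod 7 = 6, 62124 mod 19 = 13.

x ≡ 62124 (mod 264537).


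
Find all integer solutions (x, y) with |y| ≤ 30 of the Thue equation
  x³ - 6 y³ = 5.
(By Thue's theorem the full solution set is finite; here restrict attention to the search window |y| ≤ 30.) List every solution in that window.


The equation is x³ - 6y³ = 5. For fixed y, x³ = 6·y³ + 5, so a solution requires the RHS to be a perfect cube.
Strategy: iterate y from -30 to 30, compute RHS = 6·y³ + 5, and check whether it is a (positive or negative) perfect cube.
Check small values of y:
  y = 0: RHS = 5 is not a perfect cube.
  y = 1: RHS = 11 is not a perfect cube.
  y = -1: RHS = -1 = (-1)³ ⇒ x = -1 works.
  y = 2: RHS = 53 is not a perfect cube.
  y = -2: RHS = -43 is not a perfect cube.
  y = 3: RHS = 167 is not a perfect cube.
  y = -3: RHS = -157 is not a perfect cube.
Continuing the search up to |y| = 30 finds no further solutions beyond those listed.
Collected solutions: (-1, -1).

Solutions (with |y| ≤ 30): (-1, -1).


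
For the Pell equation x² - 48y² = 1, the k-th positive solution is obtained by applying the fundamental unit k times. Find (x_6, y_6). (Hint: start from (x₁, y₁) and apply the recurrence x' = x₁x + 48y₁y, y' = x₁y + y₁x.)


Step 1: Find the fundamental solution (x₁, y₁) of x² - 48y² = 1.
  Expand √48 as a continued fraction. a₀ = ⌊√48⌋ = 6; iterate m_{k+1} = d_k·a_k − m_k, d_{k+1} = (48 − m_{k+1}²)/d_k, a_{k+1} = ⌊(a₀ + m_{k+1})/d_{k+1}⌋ (starting m₀ = 0, d₀ = 1), with convergents p_k = a_k·p_{k-1} + p_{k-2}, q_k = a_k·q_{k-1} + q_{k-2} (p₋₁ = 1, q₋₁ = 0):
  k = 0: a₀ = 6; p₀/q₀ = 6/1; p₀² − 48·q₀² = 36 − 48 = -12.
  k = 1: m = 6, d = 12, a = ⌊(6 + 6)/12⌋ = 1; p/q = (1·6 + 1)/(1·1 + 0) = 7/1; p² − 48·q² = 49 − 48 = 1.
  The first convergent with p² − 48·q² = 1 gives the fundamental solution (x₁, y₁) = (7, 1).
Step 2: Apply the recurrence (x_{n+1}, y_{n+1}) = (x₁x_n + 48y₁y_n, x₁y_n + y₁x_n) repeatedly.
  From (x_1, y_1) = (7, 1): x_2 = 7·7 + 48·1·1 = 97; y_2 = 7·1 + 1·7 = 14.
  From (x_2, y_2) = (97, 14): x_3 = 7·97 + 48·1·14 = 1351; y_3 = 7·14 + 1·97 = 195.
  From (x_3, y_3) = (1351, 195): x_4 = 7·1351 + 48·1·195 = 18817; y_4 = 7·195 + 1·1351 = 2716.
  From (x_4, y_4) = (18817, 2716): x_5 = 7·18817 + 48·1·2716 = 262087; y_5 = 7·2716 + 1·18817 = 37829.
  From (x_5, y_5) = (262087, 37829): x_6 = 7·262087 + 48·1·37829 = 3650401; y_6 = 7·37829 + 1·262087 = 526890.
Step 3: Verify x_6² - 48·y_6² = 13325427460801 - 13325427460800 = 1 (should be 1). ✓

(x_1, y_1) = (7, 1); (x_6, y_6) = (3650401, 526890).


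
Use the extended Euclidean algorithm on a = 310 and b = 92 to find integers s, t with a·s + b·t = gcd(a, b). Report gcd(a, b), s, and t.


Euclidean algorithm on (310, 92) — divide until remainder is 0:
  310 = 3 · 92 + 34
  92 = 2 · 34 + 24
  34 = 1 · 24 + 10
  24 = 2 · 10 + 4
  10 = 2 · 4 + 2
  4 = 2 · 2 + 0
gcd(310, 92) = 2.
Track Bezout coefficients alongside the remainders: start with r₀ = 310 = a·1 + b·0 (s = 1, t = 0) and r₁ = 92 = a·0 + b·1 (s = 0, t = 1); each new remainder r_{k+1} = r_{k-1} − q_k·r_k inherits s_{k+1} = s_{k-1} − q_k·s_k, t_{k+1} = t_{k-1} − q_k·t_k, so r_k = a·s_k + b·t_k at every step:
  q = 3: r = 34, s = 1 − 3·0 = 1, t = 0 − 3·1 = -3  (check: 310·1 + 92·(-3) = 34)
  q = 2: r = 24, s = 0 − 2·1 = -2, t = 1 − 2·(-3) = 7  (check: 310·(-2) + 92·7 = 24)
  q = 1: r = 10, s = 1 − 1·(-2) = 3, t = -3 − 1·7 = -10  (check: 310·3 + 92·(-10) = 10)
  q = 2: r = 4, s = -2 − 2·3 = -8, t = 7 − 2·(-10) = 27  (check: 310·(-8) + 92·27 = 4)
  q = 2: r = 2, s = 3 − 2·(-8) = 19, t = -10 − 2·27 = -64  (check: 310·19 + 92·(-64) = 2)
The row with r = 2 (the gcd) gives the Bezout coefficients s = 19, t = -64.
Result: 310 · (19) + 92 · (-64) = 2.

gcd(310, 92) = 2; s = 19, t = -64 (check: 310·19 + 92·(-64) = 2).


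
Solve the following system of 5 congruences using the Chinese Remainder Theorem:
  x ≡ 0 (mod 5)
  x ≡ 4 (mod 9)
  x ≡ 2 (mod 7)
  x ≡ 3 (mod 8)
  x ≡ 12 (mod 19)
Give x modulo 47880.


Product of moduli M = 5 · 9 · 7 · 8 · 19 = 47880.
Merge one congruence at a time:
  Start: x ≡ 0 (mod 5).
  Combine with x ≡ 4 (mod 9); new modulus lcm = 45.
    Write x = 0 + 5·t and substitute into x ≡ 4 (mod 9): 5·t ≡ 4 − 0 = 4 (mod 9).
    The inverse of 5 mod 9 is 2 (since 5·2 = 10 = 1·9 + 1), so t ≡ 2·4 = 8 ≡ 8 (mod 9).
    Then x = 0 + 5·8 = 40, valid modulo lcm(5, 9) = 45: x ≡ 40 (mod 45).
  Combine with x ≡ 2 (mod 7); new modulus lcm = 315.
    Write x = 40 + 45·t and substitute into x ≡ 2 (mod 7): 45·t ≡ 2 − 40 = -38 (mod 7).
    Reduce coefficients mod 7: 3·t ≡ 4 (mod 7).
    The inverse of 3 mod 7 is 5 (since 3·5 = 15 = 2·7 + 1), so t ≡ 5·4 = 20 ≡ 6 (mod 7).
    Then x = 40 + 45·6 = 310, valid modulo lcm(45, 7) = 315: x ≡ 310 (mod 315).
  Combine with x ≡ 3 (mod 8); new modulus lcm = 2520.
    Write x = 310 + 315·t and substitute into x ≡ 3 (mod 8): 315·t ≡ 3 − 310 = -307 (mod 8).
    Reduce coefficients mod 8: 3·t ≡ 5 (mod 8).
    The inverse of 3 mod 8 is 3 (since 3·3 = 9 = 1·8 + 1), so t ≡ 3·5 = 15 ≡ 7 (mod 8).
    Then x = 310 + 315·7 = 2515, valid modulo lcm(315, 8) = 2520: x ≡ 2515 (mod 2520).
  Combine with x ≡ 12 (mod 19); new modulus lcm = 47880.
    Write x = 2515 + 2520·t and substitute into x ≡ 12 (mod 19): 2520·t ≡ 12 − 2515 = -2503 (mod 19).
    Reduce coefficients mod 19: 12·t ≡ 5 (mod 19).
    The inverse of 12 mod 19 is 8 (since 12·8 = 96 = 5·19 + 1), so t ≡ 8·5 = 40 ≡ 2 (mod 19).
    Then x = 2515 + 2520·2 = 7555, valid modulo lcm(2520, 19) = 47880: x ≡ 7555 (mod 47880).
Verify against each original: 7555 mod 5 = 0, 7555 mod 9 = 4, 7555 mod 7 = 2, 7555 mod 8 = 3, 7555 mod 19 = 12.

x ≡ 7555 (mod 47880).


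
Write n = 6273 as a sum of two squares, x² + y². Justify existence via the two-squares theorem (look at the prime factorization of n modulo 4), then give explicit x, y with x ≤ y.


Step 1: Factor n = 6273 = 3^2 · 17 · 41.
Step 2: Check the mod-4 condition on each prime factor: 3 ≡ 3 (mod 4), exponent 2 (must be even); 17 ≡ 1 (mod 4), exponent 1; 41 ≡ 1 (mod 4), exponent 1.
All primes ≡ 3 (mod 4) appear to even exponent (or don't appear), so by the two-squares theorem n IS expressible as a sum of two squares.
Step 3: Build a representation. Group n = k² · m with k = 3 and m = 17 · 41 = 697 (a product of primes ≡ 1 (mod 4)); a representation of m scales to one of n via (k·x)² + (k·y)² = k²(x² + y²). Each prime p ≡ 1 (mod 4) is itself a sum of two squares; find a² by testing p − a² for a perfect square:
  17: 17 − 1² = 16 = 4² ⇒ 17 = 1² + 4².
  41: 41 − 1² = 40, 41 − 2² = 37, 41 − 3² = 32, 41 − 4² = 25 = 5² ⇒ 41 = 4² + 5².
  Combine using the Brahmagupta–Fibonacci identity (a² + b²)(c² + d²) = (ac − bd)² + (ad + bc)² = (ac + bd)² + (ad − bc)²:
  17 · 41 = 697: from (1² + 4²)(4² + 5²), take (1·4 − 4·5, 1·5 + 4·4) = (4 − 20, 5 + 16) = (-16, 21); dropping signs (only squares matter) gives (16, 21); check 16² + 21² = 256 + 441 = 697 ✓.
  Scale by k = 3: (3·16, 3·21) = (48, 63).
Step 4: Order so x ≤ y and verify: 48² + 63² = 2304 + 3969 = 6273 = n. ✓

n = 6273 = 48² + 63² (one valid representation with x ≤ y).


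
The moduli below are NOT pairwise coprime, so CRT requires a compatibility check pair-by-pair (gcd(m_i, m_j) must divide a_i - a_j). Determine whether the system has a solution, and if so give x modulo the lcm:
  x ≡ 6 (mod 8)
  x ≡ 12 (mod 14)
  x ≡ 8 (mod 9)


Moduli 8, 14, 9 are not pairwise coprime, so CRT works modulo lcm(m_i) when all pairwise compatibility conditions hold.
Pairwise compatibility: gcd(m_i, m_j) must divide a_i - a_j for every pair.
Merge one congruence at a time:
  Start: x ≡ 6 (mod 8).
  Combine with x ≡ 12 (mod 14): gcd(8, 14) = 2; 12 - 6 = 6, which IS divisible by 2, so compatible.
    Write x = 6 + 8·t and substitute into x ≡ 12 (mod 14): 8·t ≡ 12 − 6 = 6 (mod 14).
    Divide the congruence (and modulus) by g = 2: 4·t ≡ 3 (mod 7).
    The inverse of 4 mod 7 is 2 (since 4·2 = 8 = 1·7 + 1), so t ≡ 2·3 = 6 ≡ 6 (mod 7).
    Then x = 6 + 8·6 = 54, valid modulo lcm(8, 14) = 56: x ≡ 54 (mod 56).
  Combine with x ≡ 8 (mod 9): gcd(56, 9) = 1; 8 - 54 = -46, which IS divisible by 1, so compatible.
    Write x = 54 + 56·t and substitute into x ≡ 8 (mod 9): 56·t ≡ 8 − 54 = -46 (mod 9).
    Reduce coefficients mod 9: 2·t ≡ 8 (mod 9).
    The inverse of 2 mod 9 is 5 (since 2·5 = 10 = 1·9 + 1), so t ≡ 5·8 = 40 ≡ 4 (mod 9).
    Then x = 54 + 56·4 = 278, valid modulo lcm(56, 9) = 504: x ≡ 278 (mod 504).
Verify: 278 mod 8 = 6, 278 mod 14 = 12, 278 mod 9 = 8.

x ≡ 278 (mod 504).


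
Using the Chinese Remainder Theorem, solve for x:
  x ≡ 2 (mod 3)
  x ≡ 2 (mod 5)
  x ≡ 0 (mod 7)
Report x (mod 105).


Moduli 3, 5, 7 are pairwise coprime; by CRT there is a unique solution modulo M = 3 · 5 · 7 = 105.
Solve pairwise, accumulating the modulus:
  Start with x ≡ 2 (mod 3).
  Combine with x ≡ 2 (mod 5): since gcd(3, 5) = 1, we get a unique residue mod 15.
    Write x = 2 + 3·t and substitute into x ≡ 2 (mod 5): 3·t ≡ 2 − 2 = 0 (mod 5).
    The inverse of 3 mod 5 is 2 (since 3·2 = 6 = 1·5 + 1), so t ≡ 2·0 = 0 ≡ 0 (mod 5).
    Then x = 2 + 3·0 = 2, valid modulo lcm(3, 5) = 15: x ≡ 2 (mod 15).
  Combine with x ≡ 0 (mod 7): since gcd(15, 7) = 1, we get a unique residue mod 105.
    Write x = 2 + 15·t and substitute into x ≡ 0 (mod 7): 15·t ≡ 0 − 2 = -2 (mod 7).
    Reduce coefficients mod 7: 1·t ≡ 5 (mod 7).
    So t ≡ 5 (mod 7).
    Then x = 2 + 15·5 = 77, valid modulo lcm(15, 7) = 105: x ≡ 77 (mod 105).
Verify: 77 mod 3 = 2 ✓, 77 mod 5 = 2 ✓, 77 mod 7 = 0 ✓.

x ≡ 77 (mod 105).


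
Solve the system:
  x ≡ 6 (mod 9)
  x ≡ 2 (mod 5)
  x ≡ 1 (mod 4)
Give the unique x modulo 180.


Moduli 9, 5, 4 are pairwise coprime; by CRT there is a unique solution modulo M = 9 · 5 · 4 = 180.
Solve pairwise, accumulating the modulus:
  Start with x ≡ 6 (mod 9).
  Combine with x ≡ 2 (mod 5): since gcd(9, 5) = 1, we get a unique residue mod 45.
    Write x = 6 + 9·t and substitute into x ≡ 2 (mod 5): 9·t ≡ 2 − 6 = -4 (mod 5).
    Reduce coefficients mod 5: 4·t ≡ 1 (mod 5).
    The inverse of 4 mod 5 is 4 (since 4·4 = 16 = 3·5 + 1), so t ≡ 4·1 = 4 ≡ 4 (mod 5).
    Then x = 6 + 9·4 = 42, valid modulo lcm(9, 5) = 45: x ≡ 42 (mod 45).
  Combine with x ≡ 1 (mod 4): since gcd(45, 4) = 1, we get a unique residue mod 180.
    Write x = 42 + 45·t and substitute into x ≡ 1 (mod 4): 45·t ≡ 1 − 42 = -41 (mod 4).
    Reduce coefficients mod 4: 1·t ≡ 3 (mod 4).
    So t ≡ 3 (mod 4).
    Then x = 42 + 45·3 = 177, valid modulo lcm(45, 4) = 180: x ≡ 177 (mod 180).
Verify: 177 mod 9 = 6 ✓, 177 mod 5 = 2 ✓, 177 mod 4 = 1 ✓.

x ≡ 177 (mod 180).


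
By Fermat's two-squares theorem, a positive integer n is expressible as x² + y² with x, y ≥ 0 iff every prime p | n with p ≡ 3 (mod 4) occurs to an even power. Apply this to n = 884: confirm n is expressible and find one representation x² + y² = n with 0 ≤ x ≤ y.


Step 1: Factor n = 884 = 2^2 · 13 · 17.
Step 2: Check the mod-4 condition on each prime factor: 2 = 2 (special); 13 ≡ 1 (mod 4), exponent 1; 17 ≡ 1 (mod 4), exponent 1.
All primes ≡ 3 (mod 4) appear to even exponent (or don't appear), so by the two-squares theorem n IS expressible as a sum of two squares.
Step 3: Build a representation. Group n = k² · m with k = 2 and m = 13 · 17 = 221 (a product of primes ≡ 1 (mod 4)); a representation of m scales to one of n via (k·x)² + (k·y)² = k²(x² + y²). Each prime p ≡ 1 (mod 4) is itself a sum of two squares; find a² by testing p − a² for a perfect square:
  13: 13 − 1² = 12, 13 − 2² = 9 = 3² ⇒ 13 = 2² + 3².
  17: 17 − 1² = 16 = 4² ⇒ 17 = 1² + 4².
  Combine using the Brahmagupta–Fibonacci identity (a² + b²)(c² + d²) = (ac − bd)² + (ad + bc)² = (ac + bd)² + (ad − bc)²:
  13 · 17 = 221: from (2² + 3²)(1² + 4²), take (2·1 − 3·4, 2·4 + 3·1) = (2 − 12, 8 + 3) = (-10, 11); dropping signs (only squares matter) gives (10, 11); check 10² + 11² = 100 + 121 = 221 ✓.
  Scale by k = 2: (2·10, 2·11) = (20, 22).
Step 4: Order so x ≤ y and verify: 20² + 22² = 400 + 484 = 884 = n. ✓

n = 884 = 20² + 22² (one valid representation with x ≤ y).


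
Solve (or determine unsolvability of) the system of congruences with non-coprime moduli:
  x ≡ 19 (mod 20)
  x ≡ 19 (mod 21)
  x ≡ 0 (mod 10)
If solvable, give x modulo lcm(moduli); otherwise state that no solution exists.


Moduli 20, 21, 10 are not pairwise coprime, so CRT works modulo lcm(m_i) when all pairwise compatibility conditions hold.
Pairwise compatibility: gcd(m_i, m_j) must divide a_i - a_j for every pair.
Merge one congruence at a time:
  Start: x ≡ 19 (mod 20).
  Combine with x ≡ 19 (mod 21): gcd(20, 21) = 1; 19 - 19 = 0, which IS divisible by 1, so compatible.
    Write x = 19 + 20·t and substitute into x ≡ 19 (mod 21): 20·t ≡ 19 − 19 = 0 (mod 21).
    The inverse of 20 mod 21 is 20 (since 20·20 = 400 = 19·21 + 1), so t ≡ 20·0 = 0 ≡ 0 (mod 21).
    Then x = 19 + 20·0 = 19, valid modulo lcm(20, 21) = 420: x ≡ 19 (mod 420).
  Combine with x ≡ 0 (mod 10): gcd(420, 10) = 10, and 0 - 19 = -19 is NOT divisible by 10.
    ⇒ system is inconsistent (no integer solution).

No solution (the system is inconsistent).


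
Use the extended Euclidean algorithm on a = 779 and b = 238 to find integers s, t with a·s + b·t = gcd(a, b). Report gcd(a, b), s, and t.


Euclidean algorithm on (779, 238) — divide until remainder is 0:
  779 = 3 · 238 + 65
  238 = 3 · 65 + 43
  65 = 1 · 43 + 22
  43 = 1 · 22 + 21
  22 = 1 · 21 + 1
  21 = 21 · 1 + 0
gcd(779, 238) = 1.
Track Bezout coefficients alongside the remainders: start with r₀ = 779 = a·1 + b·0 (s = 1, t = 0) and r₁ = 238 = a·0 + b·1 (s = 0, t = 1); each new remainder r_{k+1} = r_{k-1} − q_k·r_k inherits s_{k+1} = s_{k-1} − q_k·s_k, t_{k+1} = t_{k-1} − q_k·t_k, so r_k = a·s_k + b·t_k at every step:
  q = 3: r = 65, s = 1 − 3·0 = 1, t = 0 − 3·1 = -3  (check: 779·1 + 238·(-3) = 65)
  q = 3: r = 43, s = 0 − 3·1 = -3, t = 1 − 3·(-3) = 10  (check: 779·(-3) + 238·10 = 43)
  q = 1: r = 22, s = 1 − 1·(-3) = 4, t = -3 − 1·10 = -13  (check: 779·4 + 238·(-13) = 22)
  q = 1: r = 21, s = -3 − 1·4 = -7, t = 10 − 1·(-13) = 23  (check: 779·(-7) + 238·23 = 21)
  q = 1: r = 1, s = 4 − 1·(-7) = 11, t = -13 − 1·23 = -36  (check: 779·11 + 238·(-36) = 1)
The row with r = 1 (the gcd) gives the Bezout coefficients s = 11, t = -36.
Result: 779 · (11) + 238 · (-36) = 1.

gcd(779, 238) = 1; s = 11, t = -36 (check: 779·11 + 238·(-36) = 1).


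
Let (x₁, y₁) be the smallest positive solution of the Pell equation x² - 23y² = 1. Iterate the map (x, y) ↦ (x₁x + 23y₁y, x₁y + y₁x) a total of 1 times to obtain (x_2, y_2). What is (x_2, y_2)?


Step 1: Find the fundamental solution (x₁, y₁) of x² - 23y² = 1.
  Expand √23 as a continued fraction. a₀ = ⌊√23⌋ = 4; iterate m_{k+1} = d_k·a_k − m_k, d_{k+1} = (23 − m_{k+1}²)/d_k, a_{k+1} = ⌊(a₀ + m_{k+1})/d_{k+1}⌋ (starting m₀ = 0, d₀ = 1), with convergents p_k = a_k·p_{k-1} + p_{k-2}, q_k = a_k·q_{k-1} + q_{k-2} (p₋₁ = 1, q₋₁ = 0):
  k = 0: a₀ = 4; p₀/q₀ = 4/1; p₀² − 23·q₀² = 16 − 23 = -7.
  k = 1: m = 4, d = 7, a = ⌊(4 + 4)/7⌋ = 1; p/q = (1·4 + 1)/(1·1 + 0) = 5/1; p² − 23·q² = 25 − 23 = 2.
  k = 2: m = 3, d = 2, a = ⌊(4 + 3)/2⌋ = 3; p/q = (3·5 + 4)/(3·1 + 1) = 19/4; p² − 23·q² = 361 − 368 = -7.
  k = 3: m = 3, d = 7, a = ⌊(4 + 3)/7⌋ = 1; p/q = (1·19 + 5)/(1·4 + 1) = 24/5; p² − 23·q² = 576 − 575 = 1.
  The first convergent with p² − 23·q² = 1 gives the fundamental solution (x₁, y₁) = (24, 5).
Step 2: Apply the recurrence (x_{n+1}, y_{n+1}) = (x₁x_n + 23y₁y_n, x₁y_n + y₁x_n) repeatedly.
  From (x_1, y_1) = (24, 5): x_2 = 24·24 + 23·5·5 = 1151; y_2 = 24·5 + 5·24 = 240.
Step 3: Verify x_2² - 23·y_2² = 1324801 - 1324800 = 1 (should be 1). ✓

(x_1, y_1) = (24, 5); (x_2, y_2) = (1151, 240).


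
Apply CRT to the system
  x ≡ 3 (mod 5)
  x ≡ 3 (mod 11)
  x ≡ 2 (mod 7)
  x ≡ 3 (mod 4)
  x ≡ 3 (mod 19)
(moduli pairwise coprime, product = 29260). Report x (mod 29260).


Product of moduli M = 5 · 11 · 7 · 4 · 19 = 29260.
Merge one congruence at a time:
  Start: x ≡ 3 (mod 5).
  Combine with x ≡ 3 (mod 11); new modulus lcm = 55.
    Write x = 3 + 5·t and substitute into x ≡ 3 (mod 11): 5·t ≡ 3 − 3 = 0 (mod 11).
    The inverse of 5 mod 11 is 9 (since 5·9 = 45 = 4·11 + 1), so t ≡ 9·0 = 0 ≡ 0 (mod 11).
    Then x = 3 + 5·0 = 3, valid modulo lcm(5, 11) = 55: x ≡ 3 (mod 55).
  Combine with x ≡ 2 (mod 7); new modulus lcm = 385.
    Write x = 3 + 55·t and substitute into x ≡ 2 (mod 7): 55·t ≡ 2 − 3 = -1 (mod 7).
    Reduce coefficients mod 7: 6·t ≡ 6 (mod 7).
    The inverse of 6 mod 7 is 6 (since 6·6 = 36 = 5·7 + 1), so t ≡ 6·6 = 36 ≡ 1 (mod 7).
    Then x = 3 + 55·1 = 58, valid modulo lcm(55, 7) = 385: x ≡ 58 (mod 385).
  Combine with x ≡ 3 (mod 4); new modulus lcm = 1540.
    Write x = 58 + 385·t and substitute into x ≡ 3 (mod 4): 385·t ≡ 3 − 58 = -55 (mod 4).
    Reduce coefficients mod 4: 1·t ≡ 1 (mod 4).
    So t ≡ 1 (mod 4).
    Then x = 58 + 385·1 = 443, valid modulo lcm(385, 4) = 1540: x ≡ 443 (mod 1540).
  Combine with x ≡ 3 (mod 19); new modulus lcm = 29260.
    Write x = 443 + 1540·t and substitute into x ≡ 3 (mod 19): 1540·t ≡ 3 − 443 = -440 (mod 19).
    Reduce coefficients mod 19: 1·t ≡ 16 (mod 19).
    So t ≡ 16 (mod 19).
    Then x = 443 + 1540·16 = 25083, valid modulo lcm(1540, 19) = 29260: x ≡ 25083 (mod 29260).
Verify against each original: 25083 mod 5 = 3, 25083 mod 11 = 3, 25083 mod 7 = 2, 25083 mod 4 = 3, 25083 mod 19 = 3.

x ≡ 25083 (mod 29260).


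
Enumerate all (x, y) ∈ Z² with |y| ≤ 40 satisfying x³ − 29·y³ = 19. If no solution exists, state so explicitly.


The equation is x³ - 29y³ = 19. For fixed y, x³ = 29·y³ + 19, so a solution requires the RHS to be a perfect cube.
Strategy: iterate y from -40 to 40, compute RHS = 29·y³ + 19, and check whether it is a (positive or negative) perfect cube.
Check small values of y:
  y = 0: RHS = 19 is not a perfect cube.
  y = 1: RHS = 48 is not a perfect cube.
  y = -1: RHS = -10 is not a perfect cube.
  y = 2: RHS = 251 is not a perfect cube.
  y = -2: RHS = -213 is not a perfect cube.
  y = 3: RHS = 802 is not a perfect cube.
  y = -3: RHS = -764 is not a perfect cube.
Continuing the search up to |y| = 40 finds no solutions either.
No (x, y) in the scanned range satisfies the equation.

No integer solutions with |y| ≤ 40.


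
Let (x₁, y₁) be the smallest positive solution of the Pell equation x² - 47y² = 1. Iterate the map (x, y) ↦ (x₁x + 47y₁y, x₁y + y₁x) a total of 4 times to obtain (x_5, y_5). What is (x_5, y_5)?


Step 1: Find the fundamental solution (x₁, y₁) of x² - 47y² = 1.
  Expand √47 as a continued fraction. a₀ = ⌊√47⌋ = 6; iterate m_{k+1} = d_k·a_k − m_k, d_{k+1} = (47 − m_{k+1}²)/d_k, a_{k+1} = ⌊(a₀ + m_{k+1})/d_{k+1}⌋ (starting m₀ = 0, d₀ = 1), with convergents p_k = a_k·p_{k-1} + p_{k-2}, q_k = a_k·q_{k-1} + q_{k-2} (p₋₁ = 1, q₋₁ = 0):
  k = 0: a₀ = 6; p₀/q₀ = 6/1; p₀² − 47·q₀² = 36 − 47 = -11.
  k = 1: m = 6, d = 11, a = ⌊(6 + 6)/11⌋ = 1; p/q = (1·6 + 1)/(1·1 + 0) = 7/1; p² − 47·q² = 49 − 47 = 2.
  k = 2: m = 5, d = 2, a = ⌊(6 + 5)/2⌋ = 5; p/q = (5·7 + 6)/(5·1 + 1) = 41/6; p² − 47·q² = 1681 − 1692 = -11.
  k = 3: m = 5, d = 11, a = ⌊(6 + 5)/11⌋ = 1; p/q = (1·41 + 7)/(1·6 + 1) = 48/7; p² − 47·q² = 2304 − 2303 = 1.
  The first convergent with p² − 47·q² = 1 gives the fundamental solution (x₁, y₁) = (48, 7).
Step 2: Apply the recurrence (x_{n+1}, y_{n+1}) = (x₁x_n + 47y₁y_n, x₁y_n + y₁x_n) repeatedly.
  From (x_1, y_1) = (48, 7): x_2 = 48·48 + 47·7·7 = 4607; y_2 = 48·7 + 7·48 = 672.
  From (x_2, y_2) = (4607, 672): x_3 = 48·4607 + 47·7·672 = 442224; y_3 = 48·672 + 7·4607 = 64505.
  From (x_3, y_3) = (442224, 64505): x_4 = 48·442224 + 47·7·64505 = 42448897; y_4 = 48·64505 + 7·442224 = 6191808.
  From (x_4, y_4) = (42448897, 6191808): x_5 = 48·42448897 + 47·7·6191808 = 4074651888; y_5 = 48·6191808 + 7·42448897 = 594349063.
Step 3: Verify x_5² - 47·y_5² = 16602788008381964544 - 16602788008381964543 = 1 (should be 1). ✓

(x_1, y_1) = (48, 7); (x_5, y_5) = (4074651888, 594349063).


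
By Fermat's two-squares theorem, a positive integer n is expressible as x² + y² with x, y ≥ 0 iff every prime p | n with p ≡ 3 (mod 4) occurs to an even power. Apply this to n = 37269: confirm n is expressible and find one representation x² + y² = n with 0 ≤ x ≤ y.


Step 1: Factor n = 37269 = 3^2 · 41 · 101.
Step 2: Check the mod-4 condition on each prime factor: 3 ≡ 3 (mod 4), exponent 2 (must be even); 41 ≡ 1 (mod 4), exponent 1; 101 ≡ 1 (mod 4), exponent 1.
All primes ≡ 3 (mod 4) appear to even exponent (or don't appear), so by the two-squares theorem n IS expressible as a sum of two squares.
Step 3: Build a representation. Group n = k² · m with k = 3 and m = 41 · 101 = 4141 (a product of primes ≡ 1 (mod 4)); a representation of m scales to one of n via (k·x)² + (k·y)² = k²(x² + y²). Each prime p ≡ 1 (mod 4) is itself a sum of two squares; find a² by testing p − a² for a perfect square:
  41: 41 − 1² = 40, 41 − 2² = 37, 41 − 3² = 32, 41 − 4² = 25 = 5² ⇒ 41 = 4² + 5².
  101: 101 − 1² = 100 = 10² ⇒ 101 = 1² + 10².
  Combine using the Brahmagupta–Fibonacci identity (a² + b²)(c² + d²) = (ac − bd)² + (ad + bc)² = (ac + bd)² + (ad − bc)²:
  41 · 101 = 4141: from (4² + 5²)(1² + 10²), take (4·1 − 5·10, 4·10 + 5·1) = (4 − 50, 40 + 5) = (-46, 45); dropping signs (only squares matter) gives (46, 45); check 46² + 45² = 2116 + 2025 = 4141 ✓.
  Scale by k = 3: (3·46, 3·45) = (138, 135).
Step 4: Order so x ≤ y and verify: 135² + 138² = 18225 + 19044 = 37269 = n. ✓

n = 37269 = 135² + 138² (one valid representation with x ≤ y).


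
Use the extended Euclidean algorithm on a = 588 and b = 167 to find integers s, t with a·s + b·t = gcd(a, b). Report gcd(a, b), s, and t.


Euclidean algorithm on (588, 167) — divide until remainder is 0:
  588 = 3 · 167 + 87
  167 = 1 · 87 + 80
  87 = 1 · 80 + 7
  80 = 11 · 7 + 3
  7 = 2 · 3 + 1
  3 = 3 · 1 + 0
gcd(588, 167) = 1.
Track Bezout coefficients alongside the remainders: start with r₀ = 588 = a·1 + b·0 (s = 1, t = 0) and r₁ = 167 = a·0 + b·1 (s = 0, t = 1); each new remainder r_{k+1} = r_{k-1} − q_k·r_k inherits s_{k+1} = s_{k-1} − q_k·s_k, t_{k+1} = t_{k-1} − q_k·t_k, so r_k = a·s_k + b·t_k at every step:
  q = 3: r = 87, s = 1 − 3·0 = 1, t = 0 − 3·1 = -3  (check: 588·1 + 167·(-3) = 87)
  q = 1: r = 80, s = 0 − 1·1 = -1, t = 1 − 1·(-3) = 4  (check: 588·(-1) + 167·4 = 80)
  q = 1: r = 7, s = 1 − 1·(-1) = 2, t = -3 − 1·4 = -7  (check: 588·2 + 167·(-7) = 7)
  q = 11: r = 3, s = -1 − 11·2 = -23, t = 4 − 11·(-7) = 81  (check: 588·(-23) + 167·81 = 3)
  q = 2: r = 1, s = 2 − 2·(-23) = 48, t = -7 − 2·81 = -169  (check: 588·48 + 167·(-169) = 1)
The row with r = 1 (the gcd) gives the Bezout coefficients s = 48, t = -169.
Result: 588 · (48) + 167 · (-169) = 1.

gcd(588, 167) = 1; s = 48, t = -169 (check: 588·48 + 167·(-169) = 1).


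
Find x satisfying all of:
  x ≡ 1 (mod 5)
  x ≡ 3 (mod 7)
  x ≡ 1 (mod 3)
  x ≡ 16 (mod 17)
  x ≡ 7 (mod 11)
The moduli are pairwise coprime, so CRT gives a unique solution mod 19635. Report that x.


Product of moduli M = 5 · 7 · 3 · 17 · 11 = 19635.
Merge one congruence at a time:
  Start: x ≡ 1 (mod 5).
  Combine with x ≡ 3 (mod 7); new modulus lcm = 35.
    Write x = 1 + 5·t and substitute into x ≡ 3 (mod 7): 5·t ≡ 3 − 1 = 2 (mod 7).
    The inverse of 5 mod 7 is 3 (since 5·3 = 15 = 2·7 + 1), so t ≡ 3·2 = 6 ≡ 6 (mod 7).
    Then x = 1 + 5·6 = 31, valid modulo lcm(5, 7) = 35: x ≡ 31 (mod 35).
  Combine with x ≡ 1 (mod 3); new modulus lcm = 105.
    Write x = 31 + 35·t and substitute into x ≡ 1 (mod 3): 35·t ≡ 1 − 31 = -30 (mod 3).
    Reduce coefficients mod 3: 2·t ≡ 0 (mod 3).
    The inverse of 2 mod 3 is 2 (since 2·2 = 4 = 1·3 + 1), so t ≡ 2·0 = 0 ≡ 0 (mod 3).
    Then x = 31 + 35·0 = 31, valid modulo lcm(35, 3) = 105: x ≡ 31 (mod 105).
  Combine with x ≡ 16 (mod 17); new modulus lcm = 1785.
    Write x = 31 + 105·t and substitute into x ≡ 16 (mod 17): 105·t ≡ 16 − 31 = -15 (mod 17).
    Reduce coefficients mod 17: 3·t ≡ 2 (mod 17).
    The inverse of 3 mod 17 is 6 (since 3·6 = 18 = 1·17 + 1), so t ≡ 6·2 = 12 ≡ 12 (mod 17).
    Then x = 31 + 105·12 = 1291, valid modulo lcm(105, 17) = 1785: x ≡ 1291 (mod 1785).
  Combine with x ≡ 7 (mod 11); new modulus lcm = 19635.
    Write x = 1291 + 1785·t and substitute into x ≡ 7 (mod 11): 1785·t ≡ 7 − 1291 = -1284 (mod 11).
    Reduce coefficients mod 11: 3·t ≡ 3 (mod 11).
    The inverse of 3 mod 11 is 4 (since 3·4 = 12 = 1·11 + 1), so t ≡ 4·3 = 12 ≡ 1 (mod 11).
    Then x = 1291 + 1785·1 = 3076, valid modulo lcm(1785, 11) = 19635: x ≡ 3076 (mod 19635).
Verify against each original: 3076 mod 5 = 1, 3076 mod 7 = 3, 3076 mod 3 = 1, 3076 mod 17 = 16, 3076 mod 11 = 7.

x ≡ 3076 (mod 19635).


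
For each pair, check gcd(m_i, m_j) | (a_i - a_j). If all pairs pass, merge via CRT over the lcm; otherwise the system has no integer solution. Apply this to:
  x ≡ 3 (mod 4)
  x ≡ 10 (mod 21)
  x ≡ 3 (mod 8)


Moduli 4, 21, 8 are not pairwise coprime, so CRT works modulo lcm(m_i) when all pairwise compatibility conditions hold.
Pairwise compatibility: gcd(m_i, m_j) must divide a_i - a_j for every pair.
Merge one congruence at a time:
  Start: x ≡ 3 (mod 4).
  Combine with x ≡ 10 (mod 21): gcd(4, 21) = 1; 10 - 3 = 7, which IS divisible by 1, so compatible.
    Write x = 3 + 4·t and substitute into x ≡ 10 (mod 21): 4·t ≡ 10 − 3 = 7 (mod 21).
    The inverse of 4 mod 21 is 16 (since 4·16 = 64 = 3·21 + 1), so t ≡ 16·7 = 112 ≡ 7 (mod 21).
    Then x = 3 + 4·7 = 31, valid modulo lcm(4, 21) = 84: x ≡ 31 (mod 84).
  Combine with x ≡ 3 (mod 8): gcd(84, 8) = 4; 3 - 31 = -28, which IS divisible by 4, so compatible.
    Write x = 31 + 84·t and substitute into x ≡ 3 (mod 8): 84·t ≡ 3 − 31 = -28 (mod 8).
    Divide the congruence (and modulus) by g = 4: 21·t ≡ -7 (mod 2).
    Reduce coefficients mod 2: 1·t ≡ 1 (mod 2).
    So t ≡ 1 (mod 2).
    Then x = 31 + 84·1 = 115, valid modulo lcm(84, 8) = 168: x ≡ 115 (mod 168).
Verify: 115 mod 4 = 3, 115 mod 21 = 10, 115 mod 8 = 3.

x ≡ 115 (mod 168).


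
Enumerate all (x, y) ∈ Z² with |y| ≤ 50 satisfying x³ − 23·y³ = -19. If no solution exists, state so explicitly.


The equation is x³ - 23y³ = -19. For fixed y, x³ = 23·y³ − 19, so a solution requires the RHS to be a perfect cube.
Strategy: iterate y from -50 to 50, compute RHS = 23·y³ − 19, and check whether it is a (positive or negative) perfect cube.
Check small values of y:
  y = 0: RHS = -19 is not a perfect cube.
  y = 1: RHS = 4 is not a perfect cube.
  y = -1: RHS = -42 is not a perfect cube.
  y = 2: RHS = 165 is not a perfect cube.
  y = -2: RHS = -203 is not a perfect cube.
  y = 3: RHS = 602 is not a perfect cube.
  y = -3: RHS = -640 is not a perfect cube.
Continuing the search up to |y| = 50 finds no solutions either.
No (x, y) in the scanned range satisfies the equation.

No integer solutions with |y| ≤ 50.


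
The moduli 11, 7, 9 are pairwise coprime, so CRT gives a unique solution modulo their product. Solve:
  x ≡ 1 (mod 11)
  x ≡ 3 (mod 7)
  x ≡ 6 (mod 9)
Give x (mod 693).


Moduli 11, 7, 9 are pairwise coprime; by CRT there is a unique solution modulo M = 11 · 7 · 9 = 693.
Solve pairwise, accumulating the modulus:
  Start with x ≡ 1 (mod 11).
  Combine with x ≡ 3 (mod 7): since gcd(11, 7) = 1, we get a unique residue mod 77.
    Write x = 1 + 11·t and substitute into x ≡ 3 (mod 7): 11·t ≡ 3 − 1 = 2 (mod 7).
    Reduce coefficients mod 7: 4·t ≡ 2 (mod 7).
    The inverse of 4 mod 7 is 2 (since 4·2 = 8 = 1·7 + 1), so t ≡ 2·2 = 4 ≡ 4 (mod 7).
    Then x = 1 + 11·4 = 45, valid modulo lcm(11, 7) = 77: x ≡ 45 (mod 77).
  Combine with x ≡ 6 (mod 9): since gcd(77, 9) = 1, we get a unique residue mod 693.
    Write x = 45 + 77·t and substitute into x ≡ 6 (mod 9): 77·t ≡ 6 − 45 = -39 (mod 9).
    Reduce coefficients mod 9: 5·t ≡ 6 (mod 9).
    The inverse of 5 mod 9 is 2 (since 5·2 = 10 = 1·9 + 1), so t ≡ 2·6 = 12 ≡ 3 (mod 9).
    Then x = 45 + 77·3 = 276, valid modulo lcm(77, 9) = 693: x ≡ 276 (mod 693).
Verify: 276 mod 11 = 1 ✓, 276 mod 7 = 3 ✓, 276 mod 9 = 6 ✓.

x ≡ 276 (mod 693).


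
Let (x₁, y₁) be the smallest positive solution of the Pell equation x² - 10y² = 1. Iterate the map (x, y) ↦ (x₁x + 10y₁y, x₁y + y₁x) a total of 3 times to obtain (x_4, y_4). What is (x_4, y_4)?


Step 1: Find the fundamental solution (x₁, y₁) of x² - 10y² = 1.
  Expand √10 as a continued fraction. a₀ = ⌊√10⌋ = 3; iterate m_{k+1} = d_k·a_k − m_k, d_{k+1} = (10 − m_{k+1}²)/d_k, a_{k+1} = ⌊(a₀ + m_{k+1})/d_{k+1}⌋ (starting m₀ = 0, d₀ = 1), with convergents p_k = a_k·p_{k-1} + p_{k-2}, q_k = a_k·q_{k-1} + q_{k-2} (p₋₁ = 1, q₋₁ = 0):
  k = 0: a₀ = 3; p₀/q₀ = 3/1; p₀² − 10·q₀² = 9 − 10 = -1.
  k = 1: m = 3, d = 1, a = ⌊(3 + 3)/1⌋ = 6; p/q = (6·3 + 1)/(6·1 + 0) = 19/6; p² − 10·q² = 361 − 360 = 1.
  The first convergent with p² − 10·q² = 1 gives the fundamental solution (x₁, y₁) = (19, 6).
Step 2: Apply the recurrence (x_{n+1}, y_{n+1}) = (x₁x_n + 10y₁y_n, x₁y_n + y₁x_n) repeatedly.
  From (x_1, y_1) = (19, 6): x_2 = 19·19 + 10·6·6 = 721; y_2 = 19·6 + 6·19 = 228.
  From (x_2, y_2) = (721, 228): x_3 = 19·721 + 10·6·228 = 27379; y_3 = 19·228 + 6·721 = 8658.
  From (x_3, y_3) = (27379, 8658): x_4 = 19·27379 + 10·6·8658 = 1039681; y_4 = 19·8658 + 6·27379 = 328776.
Step 3: Verify x_4² - 10·y_4² = 1080936581761 - 1080936581760 = 1 (should be 1). ✓

(x_1, y_1) = (19, 6); (x_4, y_4) = (1039681, 328776).


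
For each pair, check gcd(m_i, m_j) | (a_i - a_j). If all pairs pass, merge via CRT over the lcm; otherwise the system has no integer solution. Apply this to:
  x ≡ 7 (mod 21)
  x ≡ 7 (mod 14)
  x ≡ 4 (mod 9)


Moduli 21, 14, 9 are not pairwise coprime, so CRT works modulo lcm(m_i) when all pairwise compatibility conditions hold.
Pairwise compatibility: gcd(m_i, m_j) must divide a_i - a_j for every pair.
Merge one congruence at a time:
  Start: x ≡ 7 (mod 21).
  Combine with x ≡ 7 (mod 14): gcd(21, 14) = 7; 7 - 7 = 0, which IS divisible by 7, so compatible.
    Write x = 7 + 21·t and substitute into x ≡ 7 (mod 14): 21·t ≡ 7 − 7 = 0 (mod 14).
    Divide the congruence (and modulus) by g = 7: 3·t ≡ 0 (mod 2).
    Reduce coefficients mod 2: 1·t ≡ 0 (mod 2).
    So t ≡ 0 (mod 2).
    Then x = 7 + 21·0 = 7, valid modulo lcm(21, 14) = 42: x ≡ 7 (mod 42).
  Combine with x ≡ 4 (mod 9): gcd(42, 9) = 3; 4 - 7 = -3, which IS divisible by 3, so compatible.
    Write x = 7 + 42·t and substitute into x ≡ 4 (mod 9): 42·t ≡ 4 − 7 = -3 (mod 9).
    Divide the congruence (and modulus) by g = 3: 14·t ≡ -1 (mod 3).
    Reduce coefficients mod 3: 2·t ≡ 2 (mod 3).
    The inverse of 2 mod 3 is 2 (since 2·2 = 4 = 1·3 + 1), so t ≡ 2·2 = 4 ≡ 1 (mod 3).
    Then x = 7 + 42·1 = 49, valid modulo lcm(42, 9) = 126: x ≡ 49 (mod 126).
Verify: 49 mod 21 = 7, 49 mod 14 = 7, 49 mod 9 = 4.

x ≡ 49 (mod 126).


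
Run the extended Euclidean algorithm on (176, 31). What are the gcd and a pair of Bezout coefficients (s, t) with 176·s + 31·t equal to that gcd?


Euclidean algorithm on (176, 31) — divide until remainder is 0:
  176 = 5 · 31 + 21
  31 = 1 · 21 + 10
  21 = 2 · 10 + 1
  10 = 10 · 1 + 0
gcd(176, 31) = 1.
Track Bezout coefficients alongside the remainders: start with r₀ = 176 = a·1 + b·0 (s = 1, t = 0) and r₁ = 31 = a·0 + b·1 (s = 0, t = 1); each new remainder r_{k+1} = r_{k-1} − q_k·r_k inherits s_{k+1} = s_{k-1} − q_k·s_k, t_{k+1} = t_{k-1} − q_k·t_k, so r_k = a·s_k + b·t_k at every step:
  q = 5: r = 21, s = 1 − 5·0 = 1, t = 0 − 5·1 = -5  (check: 176·1 + 31·(-5) = 21)
  q = 1: r = 10, s = 0 − 1·1 = -1, t = 1 − 1·(-5) = 6  (check: 176·(-1) + 31·6 = 10)
  q = 2: r = 1, s = 1 − 2·(-1) = 3, t = -5 − 2·6 = -17  (check: 176·3 + 31·(-17) = 1)
The row with r = 1 (the gcd) gives the Bezout coefficients s = 3, t = -17.
Result: 176 · (3) + 31 · (-17) = 1.

gcd(176, 31) = 1; s = 3, t = -17 (check: 176·3 + 31·(-17) = 1).


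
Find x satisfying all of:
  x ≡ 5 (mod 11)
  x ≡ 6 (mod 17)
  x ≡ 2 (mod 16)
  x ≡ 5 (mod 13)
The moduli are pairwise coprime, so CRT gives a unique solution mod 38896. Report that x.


Product of moduli M = 11 · 17 · 16 · 13 = 38896.
Merge one congruence at a time:
  Start: x ≡ 5 (mod 11).
  Combine with x ≡ 6 (mod 17); new modulus lcm = 187.
    Write x = 5 + 11·t and substitute into x ≡ 6 (mod 17): 11·t ≡ 6 − 5 = 1 (mod 17).
    The inverse of 11 mod 17 is 14 (since 11·14 = 154 = 9·17 + 1), so t ≡ 14·1 = 14 ≡ 14 (mod 17).
    Then x = 5 + 11·14 = 159, valid modulo lcm(11, 17) = 187: x ≡ 159 (mod 187).
  Combine with x ≡ 2 (mod 16); new modulus lcm = 2992.
    Write x = 159 + 187·t and substitute into x ≡ 2 (mod 16): 187·t ≡ 2 − 159 = -157 (mod 16).
    Reduce coefficients mod 16: 11·t ≡ 3 (mod 16).
    The inverse of 11 mod 16 is 3 (since 11·3 = 33 = 2·16 + 1), so t ≡ 3·3 = 9 ≡ 9 (mod 16).
    Then x = 159 + 187·9 = 1842, valid modulo lcm(187, 16) = 2992: x ≡ 1842 (mod 2992).
  Combine with x ≡ 5 (mod 13); new modulus lcm = 38896.
    Write x = 1842 + 2992·t and substitute into x ≡ 5 (mod 13): 2992·t ≡ 5 − 1842 = -1837 (mod 13).
    Reduce coefficients mod 13: 2·t ≡ 9 (mod 13).
    The inverse of 2 mod 13 is 7 (since 2·7 = 14 = 1·13 + 1), so t ≡ 7·9 = 63 ≡ 11 (mod 13).
    Then x = 1842 + 2992·11 = 34754, valid modulo lcm(2992, 13) = 38896: x ≡ 34754 (mod 38896).
Verify against each original: 34754 mod 11 = 5, 34754 mod 17 = 6, 34754 mod 16 = 2, 34754 mod 13 = 5.

x ≡ 34754 (mod 38896).


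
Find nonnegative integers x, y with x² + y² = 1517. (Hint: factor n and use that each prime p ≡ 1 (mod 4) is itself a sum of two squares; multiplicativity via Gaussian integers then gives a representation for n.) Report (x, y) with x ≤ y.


Step 1: Factor n = 1517 = 37 · 41.
Step 2: Check the mod-4 condition on each prime factor: 37 ≡ 1 (mod 4), exponent 1; 41 ≡ 1 (mod 4), exponent 1.
All primes ≡ 3 (mod 4) appear to even exponent (or don't appear), so by the two-squares theorem n IS expressible as a sum of two squares.
Step 3: Build a representation. Here n = 37 · 41 is a product of primes ≡ 1 (mod 4). Each prime p ≡ 1 (mod 4) is itself a sum of two squares; find a² by testing p − a² for a perfect square:
  37: 37 − 1² = 36 = 6² ⇒ 37 = 1² + 6².
  41: 41 − 1² = 40, 41 − 2² = 37, 41 − 3² = 32, 41 − 4² = 25 = 5² ⇒ 41 = 4² + 5².
  Combine using the Brahmagupta–Fibonacci identity (a² + b²)(c² + d²) = (ac − bd)² + (ad + bc)² = (ac + bd)² + (ad − bc)²:
  37 · 41 = 1517: from (1² + 6²)(4² + 5²), take (1·4 − 6·5, 1·5 + 6·4) = (4 − 30, 5 + 24) = (-26, 29); dropping signs (only squares matter) gives (26, 29); check 26² + 29² = 676 + 841 = 1517 ✓.
Step 4: Order so x ≤ y and verify: 26² + 29² = 676 + 841 = 1517 = n. ✓

n = 1517 = 26² + 29² (one valid representation with x ≤ y).


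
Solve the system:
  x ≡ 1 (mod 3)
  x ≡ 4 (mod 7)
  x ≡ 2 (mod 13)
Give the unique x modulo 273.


Moduli 3, 7, 13 are pairwise coprime; by CRT there is a unique solution modulo M = 3 · 7 · 13 = 273.
Solve pairwise, accumulating the modulus:
  Start with x ≡ 1 (mod 3).
  Combine with x ≡ 4 (mod 7): since gcd(3, 7) = 1, we get a unique residue mod 21.
    Write x = 1 + 3·t and substitute into x ≡ 4 (mod 7): 3·t ≡ 4 − 1 = 3 (mod 7).
    The inverse of 3 mod 7 is 5 (since 3·5 = 15 = 2·7 + 1), so t ≡ 5·3 = 15 ≡ 1 (mod 7).
    Then x = 1 + 3·1 = 4, valid modulo lcm(3, 7) = 21: x ≡ 4 (mod 21).
  Combine with x ≡ 2 (mod 13): since gcd(21, 13) = 1, we get a unique residue mod 273.
    Write x = 4 + 21·t and substitute into x ≡ 2 (mod 13): 21·t ≡ 2 − 4 = -2 (mod 13).
    Reduce coefficients mod 13: 8·t ≡ 11 (mod 13).
    The inverse of 8 mod 13 is 5 (since 8·5 = 40 = 3·13 + 1), so t ≡ 5·11 = 55 ≡ 3 (mod 13).
    Then x = 4 + 21·3 = 67, valid modulo lcm(21, 13) = 273: x ≡ 67 (mod 273).
Verify: 67 mod 3 = 1 ✓, 67 mod 7 = 4 ✓, 67 mod 13 = 2 ✓.

x ≡ 67 (mod 273).


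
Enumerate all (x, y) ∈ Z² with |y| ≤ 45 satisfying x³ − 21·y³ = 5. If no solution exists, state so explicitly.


The equation is x³ - 21y³ = 5. For fixed y, x³ = 21·y³ + 5, so a solution requires the RHS to be a perfect cube.
Strategy: iterate y from -45 to 45, compute RHS = 21·y³ + 5, and check whether it is a (positive or negative) perfect cube.
Check small values of y:
  y = 0: RHS = 5 is not a perfect cube.
  y = 1: RHS = 26 is not a perfect cube.
  y = -1: RHS = -16 is not a perfect cube.
  y = 2: RHS = 173 is not a perfect cube.
  y = -2: RHS = -163 is not a perfect cube.
  y = 3: RHS = 572 is not a perfect cube.
  y = -3: RHS = -562 is not a perfect cube.
Continuing the search up to |y| = 45 finds no solutions either.
No (x, y) in the scanned range satisfies the equation.

No integer solutions with |y| ≤ 45.
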